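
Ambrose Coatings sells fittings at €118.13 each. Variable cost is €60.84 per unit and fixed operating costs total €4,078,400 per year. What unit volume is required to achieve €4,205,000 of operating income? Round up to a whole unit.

Contribution margin per unit = €118.13 − €60.84 = €57.29.
Required volume = (fixed costs + target profit) ÷ CM = (€4,078,400 + €4,205,000) ÷ €57.29 = 144,587.19, so 144,588 fittings.

144,588 fittings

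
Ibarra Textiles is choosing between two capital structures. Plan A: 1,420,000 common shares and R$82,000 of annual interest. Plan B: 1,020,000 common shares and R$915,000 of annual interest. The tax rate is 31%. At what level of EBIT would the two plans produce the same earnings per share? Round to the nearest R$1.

R$3,039,150

Set EPS_A = EPS_B: (EBIT − R$82,000)(1 − 0.31) ÷ 1,420,000 = (EBIT − R$915,000)(1 − 0.31) ÷ 1,020,000.
Cancelling (1 − t) and cross-multiplying: 1,020,000·(EBIT − 82,000) = 1,420,000·(EBIT − 915,000).
EBIT × (1,420,000 − 1,020,000) = 915,000 × 1,420,000 − 82,000 × 1,020,000 = 1,215,660,000,000, so EBIT = 1,215,660,000,000 ÷ 400,000 = 3,039,150.00.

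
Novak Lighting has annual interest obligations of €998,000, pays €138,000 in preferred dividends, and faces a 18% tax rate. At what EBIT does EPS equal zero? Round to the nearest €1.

€1,166,293

Preferred dividends are paid after tax, so their pre-tax equivalent is €138,000 ÷ (1 − 0.18) = €168,292.68.
Financial break-even EBIT = interest + D_p ÷ (1 − t) = €998,000 + €168,292.68 = €1,166,292.68.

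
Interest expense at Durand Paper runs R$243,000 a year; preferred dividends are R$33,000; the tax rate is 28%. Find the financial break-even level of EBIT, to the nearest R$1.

R$288,833

Preferred dividends are paid after tax, so their pre-tax equivalent is R$33,000 ÷ (1 − 0.28) = R$45,833.33.
Financial break-even EBIT = interest + D_p ÷ (1 − t) = R$243,000 + R$45,833.33 = R$288,833.33.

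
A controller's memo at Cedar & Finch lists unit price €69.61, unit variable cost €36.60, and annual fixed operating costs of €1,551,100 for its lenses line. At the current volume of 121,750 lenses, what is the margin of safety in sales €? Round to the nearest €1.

Unit CM = price − variable cost = €69.61 − €36.60 = €33.01. Break-even units = €1,551,100 ÷ €33.01 = 46,988.79; break-even revenue = 46,988.79 × €69.61 = €3,270,889.76.
Current sales = 121,750 × €69.61 = €8,475,017.50.
Margin of safety = €8,475,017.50 − €3,270,889.76 = €5,204,128.

€5,204,128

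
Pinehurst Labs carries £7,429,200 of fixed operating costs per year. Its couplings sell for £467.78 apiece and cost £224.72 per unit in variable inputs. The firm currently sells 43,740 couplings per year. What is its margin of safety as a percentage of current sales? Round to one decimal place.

Contribution margin per unit = £467.78 − £224.72 = £243.06. Break-even units = £7,429,200 ÷ £243.06 = 30,565.29; break-even revenue = 30,565.29 × £467.78 = £14,297,832.54.
Actual sales revenue = 43,740 × £467.78 = £20,460,697.20.
Margin of safety = (£20,460,697.20 − £14,297,832.54) ÷ £20,460,697.20 = 30.1%.

30.1%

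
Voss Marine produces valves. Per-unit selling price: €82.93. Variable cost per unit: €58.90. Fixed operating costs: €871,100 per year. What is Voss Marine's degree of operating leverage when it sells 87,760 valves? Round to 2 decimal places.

Total contribution margin = 87,760 × €24.03 = €2,108,872.80.
Subtracting fixed costs: EBIT = €2,108,872.80 − €871,100 = €1,237,772.80.
So DOL = total CM / EBIT = €2,108,872.80 / €1,237,772.80 = 1.7038.

1.70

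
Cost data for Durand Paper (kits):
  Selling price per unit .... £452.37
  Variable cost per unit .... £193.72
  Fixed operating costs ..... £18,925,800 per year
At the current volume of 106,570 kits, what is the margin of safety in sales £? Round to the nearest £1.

£15,108,494

Each unit contributes £452.37 − £193.72 = £258.65. Break-even units = £18,925,800 ÷ £258.65 = 73,171.47; break-even revenue = 73,171.47 × £452.37 = £33,100,576.63.
Actual sales revenue = 106,570 × £452.37 = £48,209,070.90.
Margin of safety = £48,209,070.90 − £33,100,576.63 = £15,108,494.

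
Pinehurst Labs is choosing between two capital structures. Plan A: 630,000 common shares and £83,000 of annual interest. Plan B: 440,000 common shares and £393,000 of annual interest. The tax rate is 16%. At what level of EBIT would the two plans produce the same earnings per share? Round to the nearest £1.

At indifference, (EBIT − 83,000)(1 − t)/630,000 = (EBIT − 393,000)(1 − t)/440,000.
The (1 − t) factor cancels: (EBIT − 83,000) × 440,000 = (EBIT − 393,000) × 630,000.
EBIT × (630,000 − 440,000) = 393,000 × 630,000 − 83,000 × 440,000 = 211,070,000,000, so EBIT = 211,070,000,000 ÷ 190,000 = 1,110,894.74.

£1,110,895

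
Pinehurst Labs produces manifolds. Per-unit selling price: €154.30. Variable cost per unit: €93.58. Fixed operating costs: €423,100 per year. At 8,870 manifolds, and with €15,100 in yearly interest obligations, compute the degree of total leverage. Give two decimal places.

At 8,870 units, contribution = 8,870 × €60.72 = €538,586.40.
EBIT = €538,586.40 − €423,100 = €115,486.40. Interest = €15,100.00, so EBIT − I = €100,386.40.
Degree of total leverage = total CM / (EBIT − interest) = €538,586.40 / €100,386.40 = 5.3651.

5.37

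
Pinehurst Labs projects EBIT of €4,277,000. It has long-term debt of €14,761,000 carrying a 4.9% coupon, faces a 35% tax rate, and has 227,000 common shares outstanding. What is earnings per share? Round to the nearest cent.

€10.18

Pre-tax income = €4,277,000 − €723,289.00 = €3,553,711.00.
After tax at 35%: net income = €3,553,711.00 × 0.65 = €2,309,912.15.
Per share: €2,309,912.15 / 227,000 shares = €10.18.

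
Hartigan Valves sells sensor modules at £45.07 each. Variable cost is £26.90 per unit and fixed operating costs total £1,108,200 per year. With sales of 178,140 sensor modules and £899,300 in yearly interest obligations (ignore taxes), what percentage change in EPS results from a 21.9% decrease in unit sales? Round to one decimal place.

Total contribution margin = 178,140 × £18.17 = £3,236,803.80.
Subtracting fixed costs: EBIT = £3,236,803.80 − £1,108,200 = £2,128,603.80.
Interest = £899,300.00, so EBIT − I = £1,229,303.80.
Degree of combined leverage = contribution ÷ (EBIT − I) = £3,236,803.80 ÷ £1,229,303.80 = 2.6330.
%ΔEPS = DCL × %ΔSales = 2.6330 × -21.9% = -57.7%.

-57.7%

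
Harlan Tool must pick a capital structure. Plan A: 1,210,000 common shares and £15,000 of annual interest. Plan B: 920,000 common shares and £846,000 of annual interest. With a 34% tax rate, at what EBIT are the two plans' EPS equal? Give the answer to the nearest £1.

£3,482,276

At indifference, (EBIT − 15,000)(1 − t)/1,210,000 = (EBIT − 846,000)(1 − t)/920,000.
The (1 − t) factor cancels: (EBIT − 15,000) × 920,000 = (EBIT − 846,000) × 1,210,000.
Solving, EBIT = (846,000·1,210,000 − 15,000·920,000) / (1,210,000 − 920,000) = 1,009,860,000,000 / 290,000 = 3,482,275.86.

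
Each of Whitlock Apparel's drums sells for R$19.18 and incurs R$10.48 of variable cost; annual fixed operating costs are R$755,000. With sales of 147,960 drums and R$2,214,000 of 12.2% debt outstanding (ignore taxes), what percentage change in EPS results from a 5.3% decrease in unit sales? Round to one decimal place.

-26.0%

Contribution at this volume is 147,960 × R$8.70 = R$1,287,252.00.
Subtracting fixed costs: EBIT = R$1,287,252.00 − R$755,000 = R$532,252.00.
After interest of R$270,108.00, pre-tax earnings = R$262,144.00.
Degree of combined leverage = contribution ÷ (EBIT − I) = R$1,287,252.00 ÷ R$262,144.00 = 4.9105.
%ΔEPS = DCL × %ΔSales = 4.9105 × -5.3% = -26.0%.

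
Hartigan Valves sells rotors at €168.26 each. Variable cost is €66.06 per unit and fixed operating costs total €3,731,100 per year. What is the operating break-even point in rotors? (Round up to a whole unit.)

Contribution margin per unit = €168.26 − €66.06 = €102.20.
Break-even Q = €3,731,100 / €102.20 = 36,507.83 → 36,508 rotors.

36,508 rotors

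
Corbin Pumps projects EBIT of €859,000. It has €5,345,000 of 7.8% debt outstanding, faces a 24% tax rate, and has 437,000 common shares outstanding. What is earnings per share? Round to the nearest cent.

€0.77

Pre-tax income = €859,000 − €416,910.00 = €442,090.00.
After tax at 24%: net income = €442,090.00 × 0.76 = €335,988.40.
Per share: €335,988.40 / 437,000 shares = €0.77.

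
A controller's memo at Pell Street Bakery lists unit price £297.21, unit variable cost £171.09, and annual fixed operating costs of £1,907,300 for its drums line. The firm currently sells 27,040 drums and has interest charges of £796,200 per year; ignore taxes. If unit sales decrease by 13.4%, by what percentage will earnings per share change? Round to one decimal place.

At 27,040 units, contribution = 27,040 × £126.12 = £3,410,284.80.
EBIT = £3,410,284.80 − £1,907,300 = £1,502,984.80.
Interest = £796,200.00, so EBIT − I = £706,784.80.
DCL = total CM / (EBIT − I) = £3,410,284.80 / £706,784.80 = 4.8251.
%ΔEPS = DCL × %ΔSales = 4.8251 × -13.4% = -64.7%.

-64.7%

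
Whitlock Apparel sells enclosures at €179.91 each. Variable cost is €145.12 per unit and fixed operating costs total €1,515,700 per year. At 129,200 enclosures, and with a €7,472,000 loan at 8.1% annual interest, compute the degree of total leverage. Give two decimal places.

1.89

At 129,200 units, contribution = 129,200 × €34.79 = €4,494,868.00.
Subtracting fixed costs: EBIT = €4,494,868.00 − €1,515,700 = €2,979,168.00. Interest = €605,232.00, so EBIT − I = €2,373,936.00.
Degree of total leverage = total CM / (EBIT − interest) = €4,494,868.00 / €2,373,936.00 = 1.8934.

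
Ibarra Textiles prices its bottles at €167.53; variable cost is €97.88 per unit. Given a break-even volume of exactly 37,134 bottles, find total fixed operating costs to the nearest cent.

€2,586,383.10

Contribution margin per unit = €167.53 − €97.88 = €69.65.
Fixed costs = break-even units × CM = 37,134 × €69.65 = €2,586,383.10.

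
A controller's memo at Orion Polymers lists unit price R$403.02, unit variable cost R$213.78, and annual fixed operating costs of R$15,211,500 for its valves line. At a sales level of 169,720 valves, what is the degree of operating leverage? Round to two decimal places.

1.90

Contribution at this volume is 169,720 × R$189.24 = R$32,117,812.80.
Subtracting fixed costs: EBIT = R$32,117,812.80 − R$15,211,500 = R$16,906,312.80.
DOL = contribution ÷ EBIT = R$32,117,812.80 ÷ R$16,906,312.80 = 1.8998.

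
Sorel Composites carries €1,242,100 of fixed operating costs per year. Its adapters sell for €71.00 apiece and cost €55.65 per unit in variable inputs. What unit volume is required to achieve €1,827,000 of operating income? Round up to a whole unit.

199,942 adapters

Unit CM = price − variable cost = €71.00 − €55.65 = €15.35.
Units = (FC + target) / CM = (€1,242,100 + €1,827,000) / €15.35 = 199,941.37, so 199,942 adapters.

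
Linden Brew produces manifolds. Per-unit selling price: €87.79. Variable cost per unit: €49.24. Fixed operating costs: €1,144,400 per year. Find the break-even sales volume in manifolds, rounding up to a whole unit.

Unit CM = price − variable cost = €87.79 − €49.24 = €38.55.
Break-even volume = fixed costs ÷ CM per unit = €1,144,400 ÷ €38.55 = 29,686.12, so 29,687 manifolds.

29,687 manifolds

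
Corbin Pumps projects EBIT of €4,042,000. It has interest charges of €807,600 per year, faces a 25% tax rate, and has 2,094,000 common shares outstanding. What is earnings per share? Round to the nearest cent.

Pre-tax income = €4,042,000 − €807,600.00 = €3,234,400.00.
After tax at 25%: net income = €3,234,400.00 × 0.75 = €2,425,800.00.
EPS = €2,425,800.00 ÷ 2,094,000 = €1.16.

€1.16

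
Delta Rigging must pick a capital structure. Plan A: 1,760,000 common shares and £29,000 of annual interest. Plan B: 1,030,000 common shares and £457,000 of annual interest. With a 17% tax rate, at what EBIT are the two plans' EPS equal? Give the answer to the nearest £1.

Set EPS_A = EPS_B: (EBIT − £29,000)(1 − 0.17) ÷ 1,760,000 = (EBIT − £457,000)(1 − 0.17) ÷ 1,030,000.
The (1 − t) factor cancels: (EBIT − 29,000) × 1,030,000 = (EBIT − 457,000) × 1,760,000.
EBIT × (1,760,000 − 1,030,000) = 457,000 × 1,760,000 − 29,000 × 1,030,000 = 774,450,000,000, so EBIT = 774,450,000,000 ÷ 730,000 = 1,060,890.41.

£1,060,890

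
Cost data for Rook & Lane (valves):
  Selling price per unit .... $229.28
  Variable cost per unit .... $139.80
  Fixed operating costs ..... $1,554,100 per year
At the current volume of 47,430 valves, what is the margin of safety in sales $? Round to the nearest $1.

$6,892,586

Contribution margin per unit = $229.28 − $139.80 = $89.48. Break-even units = $1,554,100 ÷ $89.48 = 17,368.13; break-even revenue = 17,368.13 × $229.28 = $3,982,164.15.
Actual sales revenue = 47,430 × $229.28 = $10,874,750.40.
Margin of safety = $10,874,750.40 − $3,982,164.15 = $6,892,586.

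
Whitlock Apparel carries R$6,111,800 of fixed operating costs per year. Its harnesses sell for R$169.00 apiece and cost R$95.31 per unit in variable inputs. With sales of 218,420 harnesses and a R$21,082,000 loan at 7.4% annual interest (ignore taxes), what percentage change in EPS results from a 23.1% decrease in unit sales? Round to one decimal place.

-44.1%

At 218,420 units, contribution = 218,420 × R$73.69 = R$16,095,369.80.
EBIT = R$16,095,369.80 − R$6,111,800 = R$9,983,569.80.
After interest of R$1,560,068.00, pre-tax earnings = R$8,423,501.80.
Degree of combined leverage = contribution ÷ (EBIT − I) = R$16,095,369.80 ÷ R$8,423,501.80 = 1.9108.
%ΔEPS = DCL × %ΔSales = 1.9108 × -23.1% = -44.1%.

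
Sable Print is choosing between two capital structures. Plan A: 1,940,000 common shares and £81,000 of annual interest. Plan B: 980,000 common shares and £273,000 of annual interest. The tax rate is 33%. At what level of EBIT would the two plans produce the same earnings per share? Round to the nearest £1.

£469,000

At indifference, (EBIT − 81,000)(1 − t)/1,940,000 = (EBIT − 273,000)(1 − t)/980,000.
The (1 − t) factor cancels: (EBIT − 81,000) × 980,000 = (EBIT − 273,000) × 1,940,000.
Solving, EBIT = (273,000·1,940,000 − 81,000·980,000) / (1,940,000 − 980,000) = 450,240,000,000 / 960,000 = 469,000.00.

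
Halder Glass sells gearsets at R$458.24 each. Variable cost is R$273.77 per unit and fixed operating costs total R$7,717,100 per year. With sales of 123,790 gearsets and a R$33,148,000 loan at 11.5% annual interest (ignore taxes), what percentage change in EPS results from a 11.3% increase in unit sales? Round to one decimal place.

+22.8%

At 123,790 units, contribution = 123,790 × R$184.47 = R$22,835,541.30.
Operating income = contribution − fixed costs = R$22,835,541.30 − R$7,717,100 = R$15,118,441.30.
After interest of R$3,812,020.00, pre-tax earnings = R$11,306,421.30.
Degree of combined leverage = contribution ÷ (EBIT − I) = R$22,835,541.30 ÷ R$11,306,421.30 = 2.0197.
%ΔEPS = DCL × %ΔSales = 2.0197 × +11.3% = +22.8%.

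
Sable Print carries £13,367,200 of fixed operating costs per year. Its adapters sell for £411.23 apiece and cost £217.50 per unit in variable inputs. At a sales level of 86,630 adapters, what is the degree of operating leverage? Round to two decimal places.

Contribution at this volume is 86,630 × £193.73 = £16,782,829.90.
Operating income = contribution − fixed costs = £16,782,829.90 − £13,367,200 = £3,415,629.90.
DOL = contribution ÷ EBIT = £16,782,829.90 ÷ £3,415,629.90 = 4.9135.

4.91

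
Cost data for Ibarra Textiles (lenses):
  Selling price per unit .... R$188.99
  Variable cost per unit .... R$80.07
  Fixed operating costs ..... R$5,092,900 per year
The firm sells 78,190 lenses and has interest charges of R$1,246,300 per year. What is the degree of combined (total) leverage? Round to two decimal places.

3.91

At 78,190 units, contribution = 78,190 × R$108.92 = R$8,516,454.80.
Operating income = contribution − fixed costs = R$8,516,454.80 − R$5,092,900 = R$3,423,554.80. Interest = R$1,246,300.00.
DOL = R$8,516,454.80 ÷ R$3,423,554.80 = 2.4876; DFL = R$3,423,554.80 ÷ R$2,177,254.80 = 1.5724.
DCL = DOL × DFL = 2.4876 × 1.5724 = 3.9115.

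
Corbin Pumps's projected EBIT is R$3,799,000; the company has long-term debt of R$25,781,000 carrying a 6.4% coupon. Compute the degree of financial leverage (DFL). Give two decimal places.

1.77

Interest = R$1,649,984.00.
Degree of financial leverage = EBIT / (EBIT − interest) = R$3,799,000 / R$2,149,016.00 = 1.7678.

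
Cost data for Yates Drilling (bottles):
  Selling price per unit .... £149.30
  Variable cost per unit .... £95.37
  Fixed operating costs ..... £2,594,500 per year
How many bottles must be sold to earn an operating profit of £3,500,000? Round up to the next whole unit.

Contribution margin per unit = £149.30 − £95.37 = £53.93.
Required volume = (fixed costs + target profit) ÷ CM = (£2,594,500 + £3,500,000) ÷ £53.93 = 113,007.60, so 113,008 bottles.

113,008 bottles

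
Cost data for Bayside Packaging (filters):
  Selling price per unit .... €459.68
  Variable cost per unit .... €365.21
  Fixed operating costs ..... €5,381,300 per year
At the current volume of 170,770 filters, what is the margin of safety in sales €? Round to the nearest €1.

Contribution margin per unit = €459.68 − €365.21 = €94.47. Break-even units = €5,381,300 ÷ €94.47 = 56,963.06; break-even revenue = 56,963.06 × €459.68 = €26,184,778.07.
Actual sales revenue = 170,770 × €459.68 = €78,499,553.60.
Margin of safety = €78,499,553.60 − €26,184,778.07 = €52,314,776.

€52,314,776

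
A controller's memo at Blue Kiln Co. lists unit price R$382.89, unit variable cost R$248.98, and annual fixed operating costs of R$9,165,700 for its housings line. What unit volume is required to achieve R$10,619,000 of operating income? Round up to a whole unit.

147,747 housings

Each unit contributes R$382.89 − R$248.98 = R$133.91.
Units = (FC + target) / CM = (R$9,165,700 + R$10,619,000) / R$133.91 = 147,746.25, so 147,747 housings.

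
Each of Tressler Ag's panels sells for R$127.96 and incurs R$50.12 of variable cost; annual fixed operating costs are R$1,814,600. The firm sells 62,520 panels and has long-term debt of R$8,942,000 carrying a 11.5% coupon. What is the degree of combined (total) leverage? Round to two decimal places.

2.40

At 62,520 units, contribution = 62,520 × R$77.84 = R$4,866,556.80.
Operating income = contribution − fixed costs = R$4,866,556.80 − R$1,814,600 = R$3,051,956.80. Interest = R$1,028,330.00, so EBIT − I = R$2,023,626.80.
DCL = contribution ÷ (EBIT − I) = R$4,866,556.80 ÷ R$2,023,626.80 = 2.4049.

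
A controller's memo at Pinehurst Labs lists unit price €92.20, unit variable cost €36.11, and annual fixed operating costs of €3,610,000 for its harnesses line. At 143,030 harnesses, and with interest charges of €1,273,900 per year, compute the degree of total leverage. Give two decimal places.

Total contribution margin = 143,030 × €56.09 = €8,022,552.70.
Subtracting fixed costs: EBIT = €8,022,552.70 − €3,610,000 = €4,412,552.70. Interest = €1,273,900.00.
DOL = €8,022,552.70 ÷ €4,412,552.70 = 1.8181; DFL = €4,412,552.70 ÷ €3,138,652.70 = 1.4059.
Combined leverage = 1.8181 × 1.4059 = 2.5561.

2.56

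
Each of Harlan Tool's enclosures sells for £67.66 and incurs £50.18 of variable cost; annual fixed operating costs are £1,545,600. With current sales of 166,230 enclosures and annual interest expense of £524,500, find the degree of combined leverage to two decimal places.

Total contribution margin = 166,230 × £17.48 = £2,905,700.40.
EBIT = £2,905,700.40 − £1,545,600 = £1,360,100.40. Interest = £524,500.00.
DOL = £2,905,700.40 ÷ £1,360,100.40 = 2.1364; DFL = £1,360,100.40 ÷ £835,600.40 = 1.6277.
Combined leverage = 2.1364 × 1.6277 = 3.4774.

3.48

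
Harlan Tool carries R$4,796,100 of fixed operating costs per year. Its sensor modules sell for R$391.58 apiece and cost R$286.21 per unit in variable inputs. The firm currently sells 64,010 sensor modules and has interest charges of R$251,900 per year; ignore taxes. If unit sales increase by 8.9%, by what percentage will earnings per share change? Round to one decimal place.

At 64,010 units, contribution = 64,010 × R$105.37 = R$6,744,733.70.
Operating income = contribution − fixed costs = R$6,744,733.70 − R$4,796,100 = R$1,948,633.70.
Interest = R$251,900.00, so EBIT − I = R$1,696,733.70.
DCL = total CM / (EBIT − I) = R$6,744,733.70 / R$1,696,733.70 = 3.9751.
%ΔEPS = DCL × %ΔSales = 3.9751 × +8.9% = +35.4%.

+35.4%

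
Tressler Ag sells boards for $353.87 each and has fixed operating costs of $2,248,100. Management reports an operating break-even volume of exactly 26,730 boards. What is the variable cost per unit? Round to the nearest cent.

$269.77

At break-even, FC = Q × (P − VC), so P − VC = $2,248,100 ÷ 26,730 = $84.1040.
Variable cost per unit = $353.87 − $84.1040 = $269.77.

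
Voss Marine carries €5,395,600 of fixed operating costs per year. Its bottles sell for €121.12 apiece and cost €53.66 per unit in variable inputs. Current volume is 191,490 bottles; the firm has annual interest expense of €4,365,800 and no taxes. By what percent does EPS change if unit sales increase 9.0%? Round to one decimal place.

Contribution at this volume is 191,490 × €67.46 = €12,917,915.40.
Subtracting fixed costs: EBIT = €12,917,915.40 − €5,395,600 = €7,522,315.40.
Interest = €4,365,800.00, so EBIT − I = €3,156,515.40.
Degree of combined leverage = contribution ÷ (EBIT − I) = €12,917,915.40 ÷ €3,156,515.40 = 4.0925.
%ΔEPS = DCL × %ΔSales = 4.0925 × +9.0% = +36.8%.

+36.8%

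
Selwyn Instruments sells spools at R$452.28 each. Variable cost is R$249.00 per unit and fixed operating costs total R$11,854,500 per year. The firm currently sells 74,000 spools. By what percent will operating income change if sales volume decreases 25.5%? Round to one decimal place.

Contribution at this volume is 74,000 × R$203.28 = R$15,042,720.00.
Subtracting fixed costs: EBIT = R$15,042,720.00 − R$11,854,500 = R$3,188,220.00.
So DOL = total CM / EBIT = R$15,042,720.00 / R$3,188,220.00 = 4.7182.
So EBIT moves 4.7182 × (-25.5%) = -120.3%.

-120.3%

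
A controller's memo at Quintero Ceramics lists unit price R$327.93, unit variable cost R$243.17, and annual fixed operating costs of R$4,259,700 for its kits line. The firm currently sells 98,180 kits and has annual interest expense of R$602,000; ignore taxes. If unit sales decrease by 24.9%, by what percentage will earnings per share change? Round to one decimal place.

-59.9%

At 98,180 units, contribution = 98,180 × R$84.76 = R$8,321,736.80.
EBIT = R$8,321,736.80 − R$4,259,700 = R$4,062,036.80.
Interest = R$602,000.00, so EBIT − I = R$3,460,036.80.
Degree of combined leverage = contribution ÷ (EBIT − I) = R$8,321,736.80 ÷ R$3,460,036.80 = 2.4051.
EPS therefore changes by 2.4051 × (-24.9%) = -59.9%.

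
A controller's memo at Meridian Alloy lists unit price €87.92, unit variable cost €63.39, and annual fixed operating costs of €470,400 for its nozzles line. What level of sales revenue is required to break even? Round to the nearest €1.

Contribution margin per unit = €87.92 − €63.39 = €24.53, a CM ratio of €24.53 ÷ €87.92 = 0.2790.
Break-even revenue = fixed costs × price ÷ CM = €470,400 × €87.92 ÷ €24.53 = €1,686,000.

€1,686,000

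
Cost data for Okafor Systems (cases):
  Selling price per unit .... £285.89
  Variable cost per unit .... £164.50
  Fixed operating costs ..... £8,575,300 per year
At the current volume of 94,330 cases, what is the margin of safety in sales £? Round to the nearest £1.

Contribution margin per unit = £285.89 − £164.50 = £121.39. Break-even units = £8,575,300 ÷ £121.39 = 70,642.56; break-even revenue = 70,642.56 × £285.89 = £20,196,000.63.
Actual sales revenue = 94,330 × £285.89 = £26,968,003.70.
Margin of safety = £26,968,003.70 − £20,196,000.63 = £6,772,003.

£6,772,003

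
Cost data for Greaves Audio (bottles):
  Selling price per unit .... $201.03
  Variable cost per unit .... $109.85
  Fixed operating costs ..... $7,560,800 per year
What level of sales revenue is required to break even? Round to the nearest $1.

Contribution margin per unit = $201.03 − $109.85 = $91.18, a CM ratio of $91.18 ÷ $201.03 = 0.4536.
Break-even sales = FC ÷ CM ratio = $7,560,800 × $201.03 / $91.18 = $16,669,748.

$16,669,748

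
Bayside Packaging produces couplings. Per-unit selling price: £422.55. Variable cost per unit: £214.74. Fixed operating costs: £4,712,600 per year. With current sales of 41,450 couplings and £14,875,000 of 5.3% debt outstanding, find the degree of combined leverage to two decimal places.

Contribution at this volume is 41,450 × £207.81 = £8,613,724.50.
EBIT = £8,613,724.50 − £4,712,600 = £3,901,124.50. Interest = £788,375.00.
DOL = £8,613,724.50 ÷ £3,901,124.50 = 2.2080; DFL = £3,901,124.50 ÷ £3,112,749.50 = 1.2533.
DCL = DOL × DFL = 2.2080 × 1.2533 = 2.7673.

2.77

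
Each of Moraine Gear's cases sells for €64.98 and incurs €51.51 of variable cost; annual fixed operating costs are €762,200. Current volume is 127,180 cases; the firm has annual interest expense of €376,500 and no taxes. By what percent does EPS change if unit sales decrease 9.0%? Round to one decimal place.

Total contribution margin = 127,180 × €13.47 = €1,713,114.60.
Operating income = contribution − fixed costs = €1,713,114.60 − €762,200 = €950,914.60.
After interest of €376,500.00, pre-tax earnings = €574,414.60.
DCL = total CM / (EBIT − I) = €1,713,114.60 / €574,414.60 = 2.9824.
%ΔEPS = DCL × %ΔSales = 2.9824 × -9.0% = -26.8%.

-26.8%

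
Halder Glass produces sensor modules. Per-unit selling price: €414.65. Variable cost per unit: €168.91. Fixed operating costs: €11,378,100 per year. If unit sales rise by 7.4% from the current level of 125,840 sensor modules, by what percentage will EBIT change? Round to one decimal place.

+11.7%

Total contribution margin = 125,840 × €245.74 = €30,923,921.60.
EBIT = €30,923,921.60 − €11,378,100 = €19,545,821.60.
So DOL = total CM / EBIT = €30,923,921.60 / €19,545,821.60 = 1.5821.
Operating income changes by 1.5821 × +7.4% = +11.7%.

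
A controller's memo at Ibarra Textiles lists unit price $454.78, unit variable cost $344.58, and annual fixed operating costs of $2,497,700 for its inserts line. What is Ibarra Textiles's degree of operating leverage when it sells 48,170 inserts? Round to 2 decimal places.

At 48,170 units, contribution = 48,170 × $110.20 = $5,308,334.00.
Operating income = contribution − fixed costs = $5,308,334.00 − $2,497,700 = $2,810,634.00.
So DOL = total CM / EBIT = $5,308,334.00 / $2,810,634.00 = 1.8887.

1.89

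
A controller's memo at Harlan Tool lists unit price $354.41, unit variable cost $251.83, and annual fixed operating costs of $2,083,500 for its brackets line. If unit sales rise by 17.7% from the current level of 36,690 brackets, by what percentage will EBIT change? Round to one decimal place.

Contribution at this volume is 36,690 × $102.58 = $3,763,660.20.
Operating income = contribution − fixed costs = $3,763,660.20 − $2,083,500 = $1,680,160.20.
Degree of operating leverage = $3,763,660.20 / $1,680,160.20 = 2.2401.
So EBIT moves 2.2401 × (+17.7%) = +39.6%.

+39.6%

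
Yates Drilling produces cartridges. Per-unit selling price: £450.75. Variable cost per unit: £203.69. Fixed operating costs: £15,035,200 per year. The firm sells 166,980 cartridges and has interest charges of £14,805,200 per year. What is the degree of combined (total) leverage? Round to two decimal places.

3.61

Total contribution margin = 166,980 × £247.06 = £41,254,078.80.
Subtracting fixed costs: EBIT = £41,254,078.80 − £15,035,200 = £26,218,878.80. Interest = £14,805,200.00.
DOL = £41,254,078.80 ÷ £26,218,878.80 = 1.5734; DFL = £26,218,878.80 ÷ £11,413,678.80 = 2.2971.
DCL = DOL × DFL = 1.5734 × 2.2971 = 3.6143.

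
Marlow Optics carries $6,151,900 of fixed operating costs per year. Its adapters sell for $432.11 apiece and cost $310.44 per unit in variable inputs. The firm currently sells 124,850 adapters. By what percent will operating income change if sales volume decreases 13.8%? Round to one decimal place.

-23.2%

At 124,850 units, contribution = 124,850 × $121.67 = $15,190,499.50.
EBIT = $15,190,499.50 − $6,151,900 = $9,038,599.50.
Degree of operating leverage = $15,190,499.50 / $9,038,599.50 = 1.6806.
Operating income changes by 1.6806 × -13.8% = -23.2%.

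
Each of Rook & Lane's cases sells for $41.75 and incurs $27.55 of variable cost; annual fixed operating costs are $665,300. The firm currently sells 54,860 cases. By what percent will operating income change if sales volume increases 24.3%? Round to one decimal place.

+166.5%

Total contribution margin = 54,860 × $14.20 = $779,012.00.
EBIT = $779,012.00 − $665,300 = $113,712.00.
Degree of operating leverage = $779,012.00 / $113,712.00 = 6.8507.
Operating income changes by 6.8507 × +24.3% = +166.5%.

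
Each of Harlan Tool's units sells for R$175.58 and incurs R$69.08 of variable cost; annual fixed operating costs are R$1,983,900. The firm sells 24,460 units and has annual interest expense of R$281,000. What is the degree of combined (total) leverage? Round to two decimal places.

7.66

Contribution at this volume is 24,460 × R$106.50 = R$2,604,990.00.
EBIT = R$2,604,990.00 − R$1,983,900 = R$621,090.00. Interest = R$281,000.00, so EBIT − I = R$340,090.00.
Degree of total leverage = total CM / (EBIT − interest) = R$2,604,990.00 / R$340,090.00 = 7.6597.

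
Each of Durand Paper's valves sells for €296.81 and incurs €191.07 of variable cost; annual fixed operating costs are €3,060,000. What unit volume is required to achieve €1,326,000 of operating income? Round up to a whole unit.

Contribution margin per unit = €296.81 − €191.07 = €105.74.
Required volume = (fixed costs + target profit) ÷ CM = (€3,060,000 + €1,326,000) ÷ €105.74 = 41,479.10, so 41,480 valves.

41,480 valves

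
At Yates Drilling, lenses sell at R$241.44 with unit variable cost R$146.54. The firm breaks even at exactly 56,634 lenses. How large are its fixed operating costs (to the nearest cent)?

Unit CM = price − variable cost = R$241.44 − R$146.54 = R$94.90.
Since BE = FC / CM, FC = 56,634 × R$94.90 = R$5,374,566.60.

R$5,374,566.60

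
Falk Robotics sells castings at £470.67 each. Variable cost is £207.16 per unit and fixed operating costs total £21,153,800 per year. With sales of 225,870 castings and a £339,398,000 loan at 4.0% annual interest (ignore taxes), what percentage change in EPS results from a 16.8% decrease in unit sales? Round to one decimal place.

At 225,870 units, contribution = 225,870 × £263.51 = £59,519,003.70.
Operating income = contribution − fixed costs = £59,519,003.70 − £21,153,800 = £38,365,203.70.
After interest of £13,575,920.00, pre-tax earnings = £24,789,283.70.
DCL = total CM / (EBIT − I) = £59,519,003.70 / £24,789,283.70 = 2.4010.
EPS therefore changes by 2.4010 × (-16.8%) = -40.3%.

-40.3%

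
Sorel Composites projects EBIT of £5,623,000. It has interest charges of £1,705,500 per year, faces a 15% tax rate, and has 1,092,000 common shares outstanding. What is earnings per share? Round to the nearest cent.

Pre-tax income = £5,623,000 − £1,705,500.00 = £3,917,500.00.
After tax at 15%: net income = £3,917,500.00 × 0.85 = £3,329,875.00.
Per share: £3,329,875.00 / 1,092,000 shares = £3.05.

£3.05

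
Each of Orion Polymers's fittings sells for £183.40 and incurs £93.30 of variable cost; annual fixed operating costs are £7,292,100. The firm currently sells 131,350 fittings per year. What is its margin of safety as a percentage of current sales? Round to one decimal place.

Contribution margin per unit = £183.40 − £93.30 = £90.10. Break-even units = £7,292,100 ÷ £90.10 = 80,933.41; break-even revenue = 80,933.41 × £183.40 = £14,843,186.90.
Actual sales revenue = 131,350 × £183.40 = £24,089,590.00.
Margin of safety = (£24,089,590.00 − £14,843,186.90) ÷ £24,089,590.00 = 38.4%.

38.4%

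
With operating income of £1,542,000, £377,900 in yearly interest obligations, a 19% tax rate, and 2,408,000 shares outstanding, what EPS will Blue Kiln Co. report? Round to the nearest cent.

£0.39

Interest = £377,900.00, so EBT = £1,542,000 − £377,900.00 = £1,164,100.00.
Net income = £1,164,100.00 × (1 − 0.19) = £942,921.00.
EPS = £942,921.00 ÷ 2,408,000 = £0.39.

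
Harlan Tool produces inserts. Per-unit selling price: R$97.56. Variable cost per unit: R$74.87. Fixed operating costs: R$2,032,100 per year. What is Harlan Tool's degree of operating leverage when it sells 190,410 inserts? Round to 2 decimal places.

Total contribution margin = 190,410 × R$22.69 = R$4,320,402.90.
EBIT = R$4,320,402.90 − R$2,032,100 = R$2,288,302.90.
So DOL = total CM / EBIT = R$4,320,402.90 / R$2,288,302.90 = 1.8880.

1.89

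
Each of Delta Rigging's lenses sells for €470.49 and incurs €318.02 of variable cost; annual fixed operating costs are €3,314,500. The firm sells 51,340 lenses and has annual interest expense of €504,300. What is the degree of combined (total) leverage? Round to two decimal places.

1.95

Contribution at this volume is 51,340 × €152.47 = €7,827,809.80.
Operating income = contribution − fixed costs = €7,827,809.80 − €3,314,500 = €4,513,309.80. Interest = €504,300.00, so EBIT − I = €4,009,009.80.
Degree of total leverage = total CM / (EBIT − interest) = €7,827,809.80 / €4,009,009.80 = 1.9526.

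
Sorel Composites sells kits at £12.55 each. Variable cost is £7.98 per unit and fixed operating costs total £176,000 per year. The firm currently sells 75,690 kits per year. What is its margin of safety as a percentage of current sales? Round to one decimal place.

Unit CM = price − variable cost = £12.55 − £7.98 = £4.57. Break-even units = £176,000 ÷ £4.57 = 38,512.04; break-even revenue = 38,512.04 × £12.55 = £483,326.04.
Current sales = 75,690 × £12.55 = £949,909.50.
Margin of safety = (£949,909.50 − £483,326.04) ÷ £949,909.50 = 49.1%.

49.1%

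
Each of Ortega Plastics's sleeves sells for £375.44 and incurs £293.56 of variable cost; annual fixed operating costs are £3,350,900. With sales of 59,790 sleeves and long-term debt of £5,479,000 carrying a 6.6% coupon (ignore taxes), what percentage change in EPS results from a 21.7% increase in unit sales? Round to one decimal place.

At 59,790 units, contribution = 59,790 × £81.88 = £4,895,605.20.
EBIT = £4,895,605.20 − £3,350,900 = £1,544,705.20.
After interest of £361,614.00, pre-tax earnings = £1,183,091.20.
DCL = total CM / (EBIT − I) = £4,895,605.20 / £1,183,091.20 = 4.1380.
%ΔEPS = DCL × %ΔSales = 4.1380 × +21.7% = +89.8%.

+89.8%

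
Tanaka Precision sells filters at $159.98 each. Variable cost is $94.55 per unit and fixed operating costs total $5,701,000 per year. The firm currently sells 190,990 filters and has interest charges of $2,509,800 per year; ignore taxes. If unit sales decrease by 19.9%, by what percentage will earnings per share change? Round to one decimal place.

-58.0%

Total contribution margin = 190,990 × $65.43 = $12,496,475.70.
Operating income = contribution − fixed costs = $12,496,475.70 − $5,701,000 = $6,795,475.70.
After interest of $2,509,800.00, pre-tax earnings = $4,285,675.70.
Degree of combined leverage = contribution ÷ (EBIT − I) = $12,496,475.70 ÷ $4,285,675.70 = 2.9159.
%ΔEPS = DCL × %ΔSales = 2.9159 × -19.9% = -58.0%.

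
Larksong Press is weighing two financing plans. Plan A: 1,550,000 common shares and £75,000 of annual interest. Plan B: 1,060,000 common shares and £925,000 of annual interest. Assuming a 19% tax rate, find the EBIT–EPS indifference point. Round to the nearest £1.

£2,763,776

At indifference, (EBIT − 75,000)(1 − t)/1,550,000 = (EBIT − 925,000)(1 − t)/1,060,000.
Cancelling (1 − t) and cross-multiplying: 1,060,000·(EBIT − 75,000) = 1,550,000·(EBIT − 925,000).
EBIT × (1,550,000 − 1,060,000) = 925,000 × 1,550,000 − 75,000 × 1,060,000 = 1,354,250,000,000, so EBIT = 1,354,250,000,000 ÷ 490,000 = 2,763,775.51.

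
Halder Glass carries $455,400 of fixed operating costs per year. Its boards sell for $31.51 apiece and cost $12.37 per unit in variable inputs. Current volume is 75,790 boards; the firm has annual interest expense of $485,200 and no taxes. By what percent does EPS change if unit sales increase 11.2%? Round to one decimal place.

At 75,790 units, contribution = 75,790 × $19.14 = $1,450,620.60.
Subtracting fixed costs: EBIT = $1,450,620.60 − $455,400 = $995,220.60.
Interest = $485,200.00, so EBIT − I = $510,020.60.
Degree of combined leverage = contribution ÷ (EBIT − I) = $1,450,620.60 ÷ $510,020.60 = 2.8442.
%ΔEPS = DCL × %ΔSales = 2.8442 × +11.2% = +31.9%.

+31.9%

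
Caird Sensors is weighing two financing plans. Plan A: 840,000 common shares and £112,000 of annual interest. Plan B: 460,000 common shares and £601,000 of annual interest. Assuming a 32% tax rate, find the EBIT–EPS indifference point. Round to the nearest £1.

At indifference, (EBIT − 112,000)(1 − t)/840,000 = (EBIT − 601,000)(1 − t)/460,000.
Cancelling (1 − t) and cross-multiplying: 460,000·(EBIT − 112,000) = 840,000·(EBIT − 601,000).
EBIT × (840,000 − 460,000) = 601,000 × 840,000 − 112,000 × 460,000 = 453,320,000,000, so EBIT = 453,320,000,000 ÷ 380,000 = 1,192,947.37.

£1,192,947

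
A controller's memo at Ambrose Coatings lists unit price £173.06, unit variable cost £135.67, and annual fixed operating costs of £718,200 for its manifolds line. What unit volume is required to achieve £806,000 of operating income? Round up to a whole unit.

Each unit contributes £173.06 − £135.67 = £37.39.
Units = (FC + target) / CM = (£718,200 + £806,000) / £37.39 = 40,764.91, so 40,765 manifolds.

40,765 manifolds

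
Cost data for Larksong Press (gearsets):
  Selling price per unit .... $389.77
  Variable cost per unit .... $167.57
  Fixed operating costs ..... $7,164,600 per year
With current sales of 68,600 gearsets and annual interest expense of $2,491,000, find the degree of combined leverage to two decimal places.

2.73

Total contribution margin = 68,600 × $222.20 = $15,242,920.00.
Subtracting fixed costs: EBIT = $15,242,920.00 − $7,164,600 = $8,078,320.00. Interest = $2,491,000.00, so EBIT − I = $5,587,320.00.
Degree of total leverage = total CM / (EBIT − interest) = $15,242,920.00 / $5,587,320.00 = 2.7281.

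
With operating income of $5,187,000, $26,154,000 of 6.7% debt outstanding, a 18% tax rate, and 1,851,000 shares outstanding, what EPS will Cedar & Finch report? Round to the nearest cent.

Pre-tax income = $5,187,000 − $1,752,318.00 = $3,434,682.00.
Net income = $3,434,682.00 × (1 − 0.18) = $2,816,439.24.
EPS = $2,816,439.24 ÷ 1,851,000 = $1.52.

$1.52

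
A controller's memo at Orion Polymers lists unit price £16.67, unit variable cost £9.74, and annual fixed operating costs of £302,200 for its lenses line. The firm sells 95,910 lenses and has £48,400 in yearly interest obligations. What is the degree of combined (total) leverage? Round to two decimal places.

Total contribution margin = 95,910 × £6.93 = £664,656.30.
Operating income = contribution − fixed costs = £664,656.30 − £302,200 = £362,456.30. Interest = £48,400.00.
DOL = £664,656.30 ÷ £362,456.30 = 1.8338; DFL = £362,456.30 ÷ £314,056.30 = 1.1541.
Combined leverage = 1.8338 × 1.1541 = 2.1164.

2.12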